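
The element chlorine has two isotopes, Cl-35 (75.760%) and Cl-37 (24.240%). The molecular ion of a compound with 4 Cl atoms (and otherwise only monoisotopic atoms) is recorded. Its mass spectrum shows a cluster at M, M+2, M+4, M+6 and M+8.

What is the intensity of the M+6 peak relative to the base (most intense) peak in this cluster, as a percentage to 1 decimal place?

10.2%

(0.75760 + 0.24240)^4 gives M 0.3294, M+2 0.4216, M+4 0.2023, M+6 0.0432, M+8 0.0035; the largest is M+2.
P(M+2) = C(4,1) × 0.75760^3 × 0.24240^1 = 4 × 0.4348304 × 0.2424 = 0.421612 (base)
P(M+6) = C(4,3) × 0.75760^1 × 0.24240^3 = 4 × 0.7576 × 0.01424288 = 0.043162
Relative intensity = 0.043162 / 0.421612 × 100 = 10.2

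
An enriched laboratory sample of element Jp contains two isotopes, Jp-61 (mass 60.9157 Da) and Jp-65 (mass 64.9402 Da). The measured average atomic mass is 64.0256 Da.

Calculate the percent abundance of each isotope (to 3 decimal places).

Jp-61: 22.726%, Jp-65: 77.274%

Let x be the fractional abundance of Jp-61; then Jp-65 has abundance 1 − x.
60.9157·x + 64.9402·(1 − x) = 64.0256
(60.9157 − 64.9402)·x = 64.0256 − 64.9402
x = -0.9146 / -4.0245 = 0.22726 → 22.726% Jp-61, 77.274% Jp-65.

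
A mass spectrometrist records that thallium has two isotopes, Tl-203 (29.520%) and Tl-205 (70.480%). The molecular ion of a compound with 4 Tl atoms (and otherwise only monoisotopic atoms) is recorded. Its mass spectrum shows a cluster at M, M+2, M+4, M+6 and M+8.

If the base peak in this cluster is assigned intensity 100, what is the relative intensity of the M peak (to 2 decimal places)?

(0.29520 + 0.70480)^4 gives M 0.0076, M+2 0.0725, M+4 0.2597, M+6 0.4134, M+8 0.2468; the largest is M+6.
P(M+6) = C(4,3) × 0.29520^1 × 0.70480^3 = 4 × 0.2952 × 0.35010449 = 0.413403 (base)
P(M) = C(4,0) × 0.29520^4 × 0.70480^0 = 1 × 0.00759391 × 1.0000 = 0.007594
Relative intensity = 0.007594 / 0.413403 × 100 = 1.84

1.84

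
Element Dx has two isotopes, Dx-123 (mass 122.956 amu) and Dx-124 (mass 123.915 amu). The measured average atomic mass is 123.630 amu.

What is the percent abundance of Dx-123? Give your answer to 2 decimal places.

With x = fraction of Dx-123 (so Dx-124 is 1 − x):
122.956·x + 123.915·(1 − x) = 123.630
(122.956 − 123.915)·x = 123.630 − 123.915
x = -0.285 / -0.959 = 0.29718 → 29.72% Dx-123, 70.28% Dx-124.

29.72%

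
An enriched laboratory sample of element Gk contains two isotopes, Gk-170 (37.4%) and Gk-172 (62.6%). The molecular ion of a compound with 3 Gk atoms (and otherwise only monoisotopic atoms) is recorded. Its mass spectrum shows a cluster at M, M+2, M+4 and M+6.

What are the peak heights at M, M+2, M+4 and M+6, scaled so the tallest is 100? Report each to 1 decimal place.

The 3 Gk atoms are independent, so intensities follow the terms of (0.374 + 0.626)^3.
P(M) = 0.374^3 = 0.052314
P(M+2) = 3 × 0.374^2 × 0.626^1 = 0.262687
P(M+4) = 3 × 0.374^1 × 0.626^2 = 0.439685
P(M+6) = 0.626^3 = 0.245314
The M+4 peak is largest (0.439685); scaling to 100 gives 11.9 : 59.7 : 100.0 : 55.8.

11.9 : 59.7 : 100.0 : 55.8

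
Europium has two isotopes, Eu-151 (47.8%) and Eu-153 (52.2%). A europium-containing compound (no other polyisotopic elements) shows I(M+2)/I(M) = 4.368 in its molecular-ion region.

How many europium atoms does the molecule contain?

For n independent Eu atoms, I(M+2)/I(M) = n · (abundance Eu-153) / (abundance Eu-151) = n · 0.522/0.478.
n = 4.368 × 0.478/0.522 = 4.00 ≈ 4

4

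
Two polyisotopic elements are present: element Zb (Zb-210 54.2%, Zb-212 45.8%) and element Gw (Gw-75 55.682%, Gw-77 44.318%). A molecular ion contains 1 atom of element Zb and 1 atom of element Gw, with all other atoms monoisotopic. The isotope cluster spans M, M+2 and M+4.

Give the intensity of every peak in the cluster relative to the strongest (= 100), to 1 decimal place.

Element Zb pattern (n=1): 0.5420 : 0.4580
Element Gw pattern (n=1): 0.55682 : 0.44318
Convolve the two distributions (both contribute in 2-u steps):
  M: 0.5420×0.55682 = 0.301796
  M+2: 0.5420×0.44318 + 0.4580×0.55682 = 0.495227
  M+4: 0.4580×0.44318 = 0.202976
Scale to base peak (0.495227) = 100: 60.9 : 100.0 : 41.0

60.9 : 100.0 : 41.0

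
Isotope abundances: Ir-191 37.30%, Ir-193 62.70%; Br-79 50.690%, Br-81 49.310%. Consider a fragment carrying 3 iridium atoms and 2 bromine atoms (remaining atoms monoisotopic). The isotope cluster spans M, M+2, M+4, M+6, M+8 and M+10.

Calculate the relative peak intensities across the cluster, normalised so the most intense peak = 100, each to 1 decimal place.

Iridium pattern (n=3): 0.05189512 : 0.26170165 : 0.43991135 : 0.24649188
Bromine pattern (n=2): 0.25694761 : 0.49990478 : 0.24314761
Convolve the two distributions (both contribute in 2-u steps):
  M: 0.05189512×0.25694761 = 0.013334
  M+2: 0.05189512×0.49990478 + 0.26170165×0.25694761 = 0.093186
  M+4: 0.05189512×0.24314761 + 0.26170165×0.49990478 + 0.43991135×0.25694761 = 0.256478
  M+6: 0.26170165×0.24314761 + 0.43991135×0.49990478 + 0.24649188×0.25694761 = 0.346881
  M+8: 0.43991135×0.24314761 + 0.24649188×0.49990478 = 0.230186
  M+10: 0.24649188×0.24314761 = 0.059934
Scale to base peak (0.346881) = 100: 3.8 : 26.9 : 73.9 : 100.0 : 66.4 : 17.3

3.8 : 26.9 : 73.9 : 100.0 : 66.4 : 17.3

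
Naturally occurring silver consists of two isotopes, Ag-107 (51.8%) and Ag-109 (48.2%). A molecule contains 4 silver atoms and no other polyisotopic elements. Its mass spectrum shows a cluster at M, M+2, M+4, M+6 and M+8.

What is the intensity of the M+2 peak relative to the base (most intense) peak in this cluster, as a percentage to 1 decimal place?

71.6%

Binomial terms of (0.518 + 0.482)^4: M 0.0720, M+2 0.2680, M+4 0.3740, M+6 0.2320, M+8 0.0540 → M+4 is the base peak.
P(M+4) = C(4,2) × 0.518^2 × 0.482^2 = 6 × 0.268324 × 0.232324 = 0.374029 (base)
P(M+2) = C(4,1) × 0.518^3 × 0.482^1 = 4 × 0.13899183 × 0.4820 = 0.267976
Relative intensity = 0.267976 / 0.374029 × 100 = 71.6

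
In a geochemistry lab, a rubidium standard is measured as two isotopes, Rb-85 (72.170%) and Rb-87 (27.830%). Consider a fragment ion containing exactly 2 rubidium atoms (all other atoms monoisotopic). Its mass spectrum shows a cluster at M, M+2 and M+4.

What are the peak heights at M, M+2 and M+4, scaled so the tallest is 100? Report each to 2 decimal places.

Each Rb atom is independently Rb-85 (p = 0.72170) or Rb-87 (q = 0.27830); the cluster is the binomial expansion (p + q)^2.
P(M) = 0.72170^2 = 0.520851
P(M+2) = 2 × 0.72170^1 × 0.27830^1 = 0.401698
P(M+4) = 0.27830^2 = 0.077451
The M peak is largest (0.520851); scaling to 100 gives 100.00 : 77.12 : 14.87.

100.00 : 77.12 : 14.87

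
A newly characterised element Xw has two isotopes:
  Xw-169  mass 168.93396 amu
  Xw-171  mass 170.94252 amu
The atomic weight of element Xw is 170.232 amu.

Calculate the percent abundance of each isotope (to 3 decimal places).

Xw-169: 35.375%, Xw-171: 64.625%

Let x be the fractional abundance of Xw-169; then Xw-171 has abundance 1 − x.
168.93396·x + 170.94252·(1 − x) = 170.232
(168.93396 − 170.94252)·x = 170.232 − 170.94252
x = -0.71052 / -2.00856 = 0.35375 → 35.375% Xw-169, 64.625% Xw-171.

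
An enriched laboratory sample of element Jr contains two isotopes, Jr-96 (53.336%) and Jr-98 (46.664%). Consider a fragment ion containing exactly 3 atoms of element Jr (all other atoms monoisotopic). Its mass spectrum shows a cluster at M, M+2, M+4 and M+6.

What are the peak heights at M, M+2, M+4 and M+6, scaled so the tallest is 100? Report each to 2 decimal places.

Expanding (0.53336 + 0.46664)^3:
P(M) = 0.53336^3 = 0.151726
P(M+2) = 3 × 0.53336^2 × 0.46664^1 = 0.398239
P(M+4) = 3 × 0.53336^1 × 0.46664^2 = 0.348422
P(M+6) = 0.46664^3 = 0.101612
The M+2 peak is largest (0.398239); scaling to 100 gives 38.10 : 100.00 : 87.49 : 25.52.

38.10 : 100.00 : 87.49 : 25.52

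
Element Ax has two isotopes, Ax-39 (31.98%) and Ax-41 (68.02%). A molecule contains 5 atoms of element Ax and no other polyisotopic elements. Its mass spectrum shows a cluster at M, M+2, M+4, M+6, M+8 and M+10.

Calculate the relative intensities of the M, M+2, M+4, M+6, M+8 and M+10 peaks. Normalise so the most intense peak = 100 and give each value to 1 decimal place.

Expanding (0.3198 + 0.6802)^5:
P(M) = 0.3198^5 = 0.003345
P(M+2) = 5 × 0.3198^4 × 0.6802^1 = 0.035573
P(M+4) = 10 × 0.3198^3 × 0.6802^2 = 0.151324
P(M+6) = 10 × 0.3198^2 × 0.6802^3 = 0.321860
P(M+8) = 5 × 0.3198^1 × 0.6802^4 = 0.342291
P(M+10) = 0.6802^5 = 0.145607
The M+8 peak is largest (0.342291); scaling to 100 gives 1.0 : 10.4 : 44.2 : 94.0 : 100.0 : 42.5.

1.0 : 10.4 : 44.2 : 94.0 : 100.0 : 42.5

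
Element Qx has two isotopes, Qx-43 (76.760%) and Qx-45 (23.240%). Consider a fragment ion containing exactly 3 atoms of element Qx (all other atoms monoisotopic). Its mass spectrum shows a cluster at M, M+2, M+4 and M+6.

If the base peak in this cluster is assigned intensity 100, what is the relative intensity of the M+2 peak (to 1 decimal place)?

Term probabilities: M 0.4523, M+2 0.4108, M+4 0.1244, M+6 0.0126. Base peak = M.
P(M) = C(3,0) × 0.76760^3 × 0.23240^0 = 1 × 0.45227741 × 1.0000 = 0.452277 (base)
P(M+2) = C(3,1) × 0.76760^2 × 0.23240^1 = 3 × 0.58920976 × 0.2324 = 0.410797
Relative intensity = 0.410797 / 0.452277 × 100 = 90.8

90.8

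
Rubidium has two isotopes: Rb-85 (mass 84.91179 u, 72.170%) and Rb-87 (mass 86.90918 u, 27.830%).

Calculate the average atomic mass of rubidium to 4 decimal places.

Average mass = Σ (abundance × isotope mass) = 0.72170 × 84.91179 + 0.27830 × 86.90918
= 61.280839 + 24.186825 = 85.467664 u

85.4677 u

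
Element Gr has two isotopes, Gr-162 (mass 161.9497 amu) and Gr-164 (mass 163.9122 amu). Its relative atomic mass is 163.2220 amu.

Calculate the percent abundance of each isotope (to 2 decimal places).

Gr-162: 35.17%, Gr-164: 64.83%

Writing the weighted mean with unknown fraction x of Gr-162:
161.9497·x + 163.9122·(1 − x) = 163.2220
(161.9497 − 163.9122)·x = 163.2220 − 163.9122
x = -0.6902 / -1.9625 = 0.35169 → 35.17% Gr-162, 64.83% Gr-164.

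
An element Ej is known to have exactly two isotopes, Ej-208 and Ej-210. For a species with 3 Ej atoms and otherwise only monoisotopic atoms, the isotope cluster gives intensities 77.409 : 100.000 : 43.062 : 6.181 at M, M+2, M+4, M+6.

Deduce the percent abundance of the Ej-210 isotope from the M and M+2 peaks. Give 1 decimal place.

Let p = fractional abundance of Ej-208. I(M+2)/I(M) = [C(3,1)·p^2·(1−p)] / p^3 = 3·(1−p)/p = 100.000/77.409 = 1.2918
(1−p)/p = 1.2918/3 = 0.4306  ⇒  p = 1/(1 + 0.4306) = 0.6990
Ej-208: 69.9%, Ej-210: 30.1%.

30.1%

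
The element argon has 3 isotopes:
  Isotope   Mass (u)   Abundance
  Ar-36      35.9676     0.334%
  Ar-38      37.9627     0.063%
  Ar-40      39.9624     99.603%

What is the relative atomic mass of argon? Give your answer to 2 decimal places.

Weight each isotope mass by its fractional abundance: 0.00334 × 35.9676 + 0.00063 × 37.9627 + 0.99603 × 39.9624
= 0.12013 + 0.02392 + 39.80375 = 39.94780 u

39.95 u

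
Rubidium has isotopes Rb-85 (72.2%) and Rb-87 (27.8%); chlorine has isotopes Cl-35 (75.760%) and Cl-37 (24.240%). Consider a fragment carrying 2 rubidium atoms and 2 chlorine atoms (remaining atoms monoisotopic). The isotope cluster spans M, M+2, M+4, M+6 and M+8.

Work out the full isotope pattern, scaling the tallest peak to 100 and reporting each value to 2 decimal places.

70.92 : 100.00 : 52.72 : 12.32 : 1.08

Rubidium pattern (n=2): 0.521284 : 0.401432 : 0.077284
Chlorine pattern (n=2): 0.57395776 : 0.36728448 : 0.05875776
Convolve the two distributions (both contribute in 2-u steps):
  M: 0.521284×0.57395776 = 0.299195
  M+2: 0.521284×0.36728448 + 0.401432×0.57395776 = 0.421865
  M+4: 0.521284×0.05875776 + 0.401432×0.36728448 + 0.077284×0.57395776 = 0.222427
  M+6: 0.401432×0.05875776 + 0.077284×0.36728448 = 0.051972
  M+8: 0.077284×0.05875776 = 0.004541
Scale to base peak (0.421865) = 100: 70.92 : 100.00 : 52.72 : 12.32 : 1.08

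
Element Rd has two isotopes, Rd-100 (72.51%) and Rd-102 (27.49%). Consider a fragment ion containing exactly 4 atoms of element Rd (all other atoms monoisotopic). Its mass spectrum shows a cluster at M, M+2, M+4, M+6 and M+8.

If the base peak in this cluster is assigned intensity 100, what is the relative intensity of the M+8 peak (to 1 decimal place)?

1.4

Term probabilities: M 0.2764, M+2 0.4192, M+4 0.2384, M+6 0.0603, M+8 0.0057. Base peak = M+2.
P(M+2) = C(4,1) × 0.7251^3 × 0.2749^1 = 4 × 0.38123583 × 0.2749 = 0.419207 (base)
P(M+8) = C(4,4) × 0.7251^0 × 0.2749^4 = 1 × 1.0000 × 0.00571083 = 0.005711
Relative intensity = 0.005711 / 0.419207 × 100 = 1.4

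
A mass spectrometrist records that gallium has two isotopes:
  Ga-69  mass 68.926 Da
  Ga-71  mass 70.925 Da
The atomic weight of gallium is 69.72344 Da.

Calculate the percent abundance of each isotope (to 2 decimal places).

With x = fraction of Ga-69 (so Ga-71 is 1 − x):
68.926·x + 70.925·(1 − x) = 69.72344
(68.926 − 70.925)·x = 69.72344 − 70.925
x = -1.20156 / -1.999 = 0.60108 → 60.11% Ga-69, 39.89% Ga-71.

Ga-69: 60.11%, Ga-71: 39.89%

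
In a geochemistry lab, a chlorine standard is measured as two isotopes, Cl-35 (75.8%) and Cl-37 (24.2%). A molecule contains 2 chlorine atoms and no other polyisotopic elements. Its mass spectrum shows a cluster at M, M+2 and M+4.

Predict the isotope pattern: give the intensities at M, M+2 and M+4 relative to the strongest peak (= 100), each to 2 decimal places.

Expanding (0.758 + 0.242)^2:
P(M) = 0.758^2 = 0.574564
P(M+2) = 2 × 0.758^1 × 0.242^1 = 0.366872
P(M+4) = 0.242^2 = 0.058564
The M peak is largest (0.574564); scaling to 100 gives 100.00 : 63.85 : 10.19.

100.00 : 63.85 : 10.19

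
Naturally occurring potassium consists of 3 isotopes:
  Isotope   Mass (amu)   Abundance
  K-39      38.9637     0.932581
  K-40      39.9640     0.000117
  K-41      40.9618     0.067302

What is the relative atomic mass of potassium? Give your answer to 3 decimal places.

39.098 amu

Ar = Σ fᵢ·mᵢ = 0.932581 × 38.9637 + 0.000117 × 39.9640 + 0.067302 × 40.9618
= 36.33681 + 0.00468 + 2.75681 = 39.09830 amu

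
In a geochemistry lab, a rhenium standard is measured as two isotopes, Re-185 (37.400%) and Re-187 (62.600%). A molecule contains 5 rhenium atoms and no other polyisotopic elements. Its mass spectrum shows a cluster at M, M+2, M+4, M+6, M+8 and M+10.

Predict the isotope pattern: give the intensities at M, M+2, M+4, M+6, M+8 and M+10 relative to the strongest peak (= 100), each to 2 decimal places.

2.13 : 17.85 : 59.74 : 100.00 : 83.69 : 28.02

Each Re atom is independently Re-185 (p = 0.37400) or Re-187 (q = 0.62600); the cluster is the binomial expansion (p + q)^5.
P(M) = 0.37400^5 = 0.007317
P(M+2) = 5 × 0.37400^4 × 0.62600^1 = 0.061239
P(M+4) = 10 × 0.37400^3 × 0.62600^2 = 0.205005
P(M+6) = 10 × 0.37400^2 × 0.62600^3 = 0.343136
P(M+8) = 5 × 0.37400^1 × 0.62600^4 = 0.287170
P(M+10) = 0.62600^5 = 0.096133
The M+6 peak is largest (0.343136); scaling to 100 gives 2.13 : 17.85 : 59.74 : 100.00 : 83.69 : 28.02.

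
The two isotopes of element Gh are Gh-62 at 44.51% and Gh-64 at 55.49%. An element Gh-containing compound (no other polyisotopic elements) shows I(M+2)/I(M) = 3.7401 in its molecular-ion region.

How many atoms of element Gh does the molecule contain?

With n Gh atoms, P(M+2)/P(M) = C(n,1)·p^(n−1)q / p^n = n·q/p = n · 0.5549/0.4451.
n = 3.7401 × 0.4451/0.5549 = 3.00 ≈ 3

3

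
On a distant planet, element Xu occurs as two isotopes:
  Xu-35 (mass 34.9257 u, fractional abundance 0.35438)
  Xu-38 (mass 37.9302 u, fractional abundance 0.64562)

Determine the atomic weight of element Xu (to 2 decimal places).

36.87 u

Ar = Σ fᵢ·mᵢ = 0.35438 × 34.9257 + 0.64562 × 37.9302
= 12.37697 + 24.48850 = 36.86547 u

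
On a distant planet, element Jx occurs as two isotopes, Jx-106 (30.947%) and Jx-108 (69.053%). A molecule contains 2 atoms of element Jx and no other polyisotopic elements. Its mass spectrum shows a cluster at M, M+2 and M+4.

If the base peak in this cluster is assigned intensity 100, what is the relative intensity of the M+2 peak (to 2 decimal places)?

89.63

Binomial terms of (0.30947 + 0.69053)^2: M 0.0958, M+2 0.4274, M+4 0.4768 → M+4 is the base peak.
P(M+4) = C(2,2) × 0.30947^0 × 0.69053^2 = 1 × 1.0000 × 0.47683168 = 0.476832 (base)
P(M+2) = C(2,1) × 0.30947^1 × 0.69053^1 = 2 × 0.30947 × 0.69053 = 0.427397
Relative intensity = 0.427397 / 0.476832 × 100 = 89.63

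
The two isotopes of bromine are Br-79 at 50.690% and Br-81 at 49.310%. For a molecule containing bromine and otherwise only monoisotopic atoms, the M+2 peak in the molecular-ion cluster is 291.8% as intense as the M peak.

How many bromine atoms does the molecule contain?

For n independent Br atoms, I(M+2)/I(M) = n · (abundance Br-81) / (abundance Br-79) = n · 0.49310/0.50690.
n = 2.918 × 0.50690/0.49310 = 3.00 ≈ 3

3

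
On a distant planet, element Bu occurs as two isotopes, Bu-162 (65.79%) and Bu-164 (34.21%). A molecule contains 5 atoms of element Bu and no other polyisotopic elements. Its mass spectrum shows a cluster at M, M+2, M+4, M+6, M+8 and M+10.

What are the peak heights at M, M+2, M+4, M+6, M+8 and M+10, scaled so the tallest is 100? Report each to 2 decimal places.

36.98 : 96.16 : 100.00 : 52.00 : 13.52 : 1.41

Expanding (0.6579 + 0.3421)^5:
P(M) = 0.6579^5 = 0.123254
P(M+2) = 5 × 0.6579^4 × 0.3421^1 = 0.320452
P(M+4) = 10 × 0.6579^3 × 0.3421^2 = 0.333262
P(M+6) = 10 × 0.6579^2 × 0.3421^3 = 0.173292
P(M+8) = 5 × 0.6579^1 × 0.3421^4 = 0.045055
P(M+10) = 0.3421^5 = 0.004686
The M+4 peak is largest (0.333262); scaling to 100 gives 36.98 : 96.16 : 100.00 : 52.00 : 13.52 : 1.41.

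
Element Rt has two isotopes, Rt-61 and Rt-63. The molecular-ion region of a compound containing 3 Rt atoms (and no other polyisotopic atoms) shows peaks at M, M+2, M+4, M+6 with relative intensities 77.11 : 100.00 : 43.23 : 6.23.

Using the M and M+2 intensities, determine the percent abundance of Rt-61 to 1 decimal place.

If p is the fraction of Rt that is Rt-61, then I(M+2)/I(M) = [C(3,1)·p^2·(1−p)] / p^3 = 3·(1−p)/p = 100.00/77.11 = 1.2968
(1−p)/p = 1.2968/3 = 0.4323  ⇒  p = 1/(1 + 0.4323) = 0.6982
Rt-61: 69.8%, Rt-63: 30.2%.

69.8%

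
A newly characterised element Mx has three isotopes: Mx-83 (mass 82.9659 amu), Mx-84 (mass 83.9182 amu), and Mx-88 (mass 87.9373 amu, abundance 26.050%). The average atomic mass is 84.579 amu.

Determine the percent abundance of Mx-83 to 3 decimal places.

Let x and y be the fractions of Mx-83 and Mx-84. Then x + y = 1 − 0.26050 = 0.73950 and 82.9659x + 83.9182y = 84.579 − 0.26050×87.9373 = 61.67133335.
Substituting: 82.9659x + 83.9182(0.73950 − x) = 61.67133335
(82.9659 − 83.9182)x = -0.38617555  ⇒  x = 0.40552, y = 0.33398
Mx-83: 40.552%, Mx-84: 33.398%.

40.552%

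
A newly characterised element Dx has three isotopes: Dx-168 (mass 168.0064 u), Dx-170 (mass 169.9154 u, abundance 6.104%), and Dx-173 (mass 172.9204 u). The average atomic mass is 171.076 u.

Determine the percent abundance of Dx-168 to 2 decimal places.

33.80%

The remaining 93.896% is split between Dx-168 (fraction x) and Dx-173 (fraction 0.93896 − x).
Substituting: 168.0064x + 172.9204(0.93896 − x) = 160.704363984
(168.0064 − 172.9204)x = -1.6609748  ⇒  x = 0.33801, y = 0.60095
Dx-168: 33.80%, Dx-173: 60.10%.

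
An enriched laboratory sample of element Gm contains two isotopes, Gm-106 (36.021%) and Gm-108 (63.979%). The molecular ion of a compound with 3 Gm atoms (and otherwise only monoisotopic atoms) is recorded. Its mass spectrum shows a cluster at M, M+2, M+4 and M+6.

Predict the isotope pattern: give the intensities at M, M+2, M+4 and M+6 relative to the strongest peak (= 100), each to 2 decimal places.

10.57 : 56.30 : 100.00 : 59.21

Expanding (0.36021 + 0.63979)^3:
P(M) = 0.36021^3 = 0.046738
P(M+2) = 3 × 0.36021^2 × 0.63979^1 = 0.249041
P(M+4) = 3 × 0.36021^1 × 0.63979^2 = 0.442336
P(M+6) = 0.63979^3 = 0.261886
The M+4 peak is largest (0.442336); scaling to 100 gives 10.57 : 56.30 : 100.00 : 59.21.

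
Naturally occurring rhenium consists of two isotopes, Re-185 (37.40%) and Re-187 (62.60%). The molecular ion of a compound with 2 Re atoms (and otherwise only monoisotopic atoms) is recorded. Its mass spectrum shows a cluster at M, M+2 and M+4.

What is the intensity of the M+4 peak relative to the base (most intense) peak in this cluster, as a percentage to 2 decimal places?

83.69%

Term probabilities: M 0.1399, M+2 0.4682, M+4 0.3919. Base peak = M+2.
P(M+2) = C(2,1) × 0.3740^1 × 0.6260^1 = 2 × 0.3740 × 0.6260 = 0.468248 (base)
P(M+4) = C(2,2) × 0.3740^0 × 0.6260^2 = 1 × 1.0000 × 0.391876 = 0.391876
Relative intensity = 0.391876 / 0.468248 × 100 = 83.69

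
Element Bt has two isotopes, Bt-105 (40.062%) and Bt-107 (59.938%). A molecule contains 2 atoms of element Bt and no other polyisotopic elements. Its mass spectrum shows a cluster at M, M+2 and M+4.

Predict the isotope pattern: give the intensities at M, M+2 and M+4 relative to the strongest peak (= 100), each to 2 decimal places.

Expanding (0.40062 + 0.59938)^2:
P(M) = 0.40062^2 = 0.160496
P(M+2) = 2 × 0.40062^1 × 0.59938^1 = 0.480247
P(M+4) = 0.59938^2 = 0.359256
The M+2 peak is largest (0.480247); scaling to 100 gives 33.42 : 100.00 : 74.81.

33.42 : 100.00 : 74.81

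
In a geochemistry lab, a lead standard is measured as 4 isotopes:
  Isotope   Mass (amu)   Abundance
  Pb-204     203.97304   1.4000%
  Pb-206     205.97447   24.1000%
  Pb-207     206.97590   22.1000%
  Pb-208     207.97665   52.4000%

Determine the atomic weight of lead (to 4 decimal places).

Ar = Σ fᵢ·mᵢ = 0.014000 × 203.97304 + 0.241000 × 205.97447 + 0.221000 × 206.97590 + 0.524000 × 207.97665
= 2.855623 + 49.639847 + 45.741674 + 108.979765 = 207.216909 amu

207.2169 amu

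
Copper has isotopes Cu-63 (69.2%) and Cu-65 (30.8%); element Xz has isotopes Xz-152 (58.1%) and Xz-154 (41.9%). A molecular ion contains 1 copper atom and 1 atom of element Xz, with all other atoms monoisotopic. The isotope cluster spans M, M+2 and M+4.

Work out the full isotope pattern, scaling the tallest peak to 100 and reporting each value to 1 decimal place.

Copper pattern (n=1): 0.6920 : 0.3080
Element Xz pattern (n=1): 0.5810 : 0.4190
Convolve the two distributions (both contribute in 2-u steps):
  M: 0.6920×0.5810 = 0.402052
  M+2: 0.6920×0.4190 + 0.3080×0.5810 = 0.468896
  M+4: 0.3080×0.4190 = 0.129052
Scale to base peak (0.468896) = 100: 85.7 : 100.0 : 27.5

85.7 : 100.0 : 27.5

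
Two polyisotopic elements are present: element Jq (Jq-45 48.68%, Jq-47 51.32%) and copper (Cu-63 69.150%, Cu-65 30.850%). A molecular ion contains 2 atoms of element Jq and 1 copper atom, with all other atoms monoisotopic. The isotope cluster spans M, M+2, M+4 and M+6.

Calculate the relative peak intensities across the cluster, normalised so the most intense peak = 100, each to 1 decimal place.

Element Jq pattern (n=2): 0.23697424 : 0.49965152 : 0.26337424
Copper pattern (n=1): 0.6915 : 0.3085
Convolve the two distributions (both contribute in 2-u steps):
  M: 0.23697424×0.6915 = 0.163868
  M+2: 0.23697424×0.3085 + 0.49965152×0.6915 = 0.418616
  M+4: 0.49965152×0.3085 + 0.26337424×0.6915 = 0.336266
  M+6: 0.26337424×0.3085 = 0.081251
Scale to base peak (0.418616) = 100: 39.1 : 100.0 : 80.3 : 19.4

39.1 : 100.0 : 80.3 : 19.4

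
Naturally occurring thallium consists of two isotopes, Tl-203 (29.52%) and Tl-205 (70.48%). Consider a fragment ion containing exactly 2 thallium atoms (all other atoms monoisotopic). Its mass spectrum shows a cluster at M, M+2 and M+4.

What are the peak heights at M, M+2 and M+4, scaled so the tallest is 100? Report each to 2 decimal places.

17.54 : 83.77 : 100.00

The 2 Tl atoms are independent, so intensities follow the terms of (0.2952 + 0.7048)^2.
P(M) = 0.2952^2 = 0.087143
P(M+2) = 2 × 0.2952^1 × 0.7048^1 = 0.416114
P(M+4) = 0.7048^2 = 0.496743
The M+4 peak is largest (0.496743); scaling to 100 gives 17.54 : 83.77 : 100.00.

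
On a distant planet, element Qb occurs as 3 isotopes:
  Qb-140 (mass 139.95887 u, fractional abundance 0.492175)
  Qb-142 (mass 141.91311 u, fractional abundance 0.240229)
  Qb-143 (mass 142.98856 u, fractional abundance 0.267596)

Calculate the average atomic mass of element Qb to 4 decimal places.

141.2391 u

Ar = Σ fᵢ·mᵢ = 0.492175 × 139.95887 + 0.240229 × 141.91311 + 0.267596 × 142.98856
= 68.884257 + 34.091645 + 38.263167 = 141.239069 u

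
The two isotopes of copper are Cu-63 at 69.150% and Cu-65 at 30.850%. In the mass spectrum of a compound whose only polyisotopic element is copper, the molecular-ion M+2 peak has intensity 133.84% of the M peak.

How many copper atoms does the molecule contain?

The M+2/M ratio from n Cu atoms is n · q/p = n · 0.30850/0.69150.
n = 1.3384 × 0.69150/0.30850 = 3.00 ≈ 3

3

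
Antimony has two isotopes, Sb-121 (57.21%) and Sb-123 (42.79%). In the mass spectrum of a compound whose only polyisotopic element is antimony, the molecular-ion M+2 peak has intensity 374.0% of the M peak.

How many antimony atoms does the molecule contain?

5

For n independent Sb atoms, I(M+2)/I(M) = n · (abundance Sb-123) / (abundance Sb-121) = n · 0.4279/0.5721.
n = 3.740 × 0.5721/0.4279 = 5.00 ≈ 5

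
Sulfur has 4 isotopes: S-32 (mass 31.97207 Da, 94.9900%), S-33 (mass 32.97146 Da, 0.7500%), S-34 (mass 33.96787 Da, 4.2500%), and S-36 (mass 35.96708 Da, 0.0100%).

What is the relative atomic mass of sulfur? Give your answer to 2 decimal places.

Weight each isotope mass by its fractional abundance: 0.949900 × 31.97207 + 0.007500 × 32.97146 + 0.042500 × 33.96787 + 0.000100 × 35.96708
= 30.370269 + 0.247286 + 1.443634 + 0.003597 = 32.064786 Da

32.06 Da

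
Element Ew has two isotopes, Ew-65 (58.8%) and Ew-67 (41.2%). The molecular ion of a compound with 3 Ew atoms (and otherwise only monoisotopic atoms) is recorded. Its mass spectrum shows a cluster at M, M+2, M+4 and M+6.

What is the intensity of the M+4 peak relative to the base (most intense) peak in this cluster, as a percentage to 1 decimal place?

Term probabilities: M 0.2033, M+2 0.4273, M+4 0.2994, M+6 0.0699. Base peak = M+2.
P(M+2) = C(3,1) × 0.588^2 × 0.412^1 = 3 × 0.345744 × 0.4120 = 0.427340 (base)
P(M+4) = C(3,2) × 0.588^1 × 0.412^2 = 3 × 0.5880 × 0.169744 = 0.299428
Relative intensity = 0.299428 / 0.427340 × 100 = 70.1

70.1%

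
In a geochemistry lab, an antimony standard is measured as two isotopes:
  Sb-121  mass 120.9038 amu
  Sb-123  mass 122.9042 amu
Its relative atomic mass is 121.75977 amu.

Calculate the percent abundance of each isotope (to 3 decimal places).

Let x be the fractional abundance of Sb-121; then Sb-123 has abundance 1 − x.
120.9038·x + 122.9042·(1 − x) = 121.75977
(120.9038 − 122.9042)·x = 121.75977 − 122.9042
x = -1.14443 / -2.0004 = 0.57210 → 57.210% Sb-121, 42.790% Sb-123.

Sb-121: 57.210%, Sb-123: 42.790%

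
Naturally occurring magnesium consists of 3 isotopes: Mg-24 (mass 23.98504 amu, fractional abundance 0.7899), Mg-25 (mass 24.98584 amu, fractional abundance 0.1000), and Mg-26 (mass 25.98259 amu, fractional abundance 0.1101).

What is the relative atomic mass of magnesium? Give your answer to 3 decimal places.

Ar = Σ fᵢ·mᵢ = 0.7899 × 23.98504 + 0.1000 × 24.98584 + 0.1101 × 25.98259
= 18.945783 + 2.498584 + 2.860683 = 24.305050 amu

24.305 amu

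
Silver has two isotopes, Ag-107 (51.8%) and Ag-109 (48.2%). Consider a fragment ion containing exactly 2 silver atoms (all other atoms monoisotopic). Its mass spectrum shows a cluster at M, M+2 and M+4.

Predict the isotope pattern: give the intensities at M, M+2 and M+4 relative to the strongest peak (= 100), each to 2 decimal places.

53.73 : 100.00 : 46.53

The 2 Ag atoms are independent, so intensities follow the terms of (0.518 + 0.482)^2.
P(M) = 0.518^2 = 0.268324
P(M+2) = 2 × 0.518^1 × 0.482^1 = 0.499352
P(M+4) = 0.482^2 = 0.232324
The M+2 peak is largest (0.499352); scaling to 100 gives 53.73 : 100.00 : 46.53.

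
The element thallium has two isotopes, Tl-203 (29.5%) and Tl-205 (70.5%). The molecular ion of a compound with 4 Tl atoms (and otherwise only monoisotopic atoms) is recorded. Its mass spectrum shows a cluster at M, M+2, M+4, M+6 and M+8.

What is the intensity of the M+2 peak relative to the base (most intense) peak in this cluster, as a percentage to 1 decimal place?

17.5%

(0.295 + 0.705)^4 gives M 0.0076, M+2 0.0724, M+4 0.2595, M+6 0.4135, M+8 0.2470; the largest is M+6.
P(M+6) = C(4,3) × 0.295^1 × 0.705^3 = 4 × 0.2950 × 0.35040263 = 0.413475 (base)
P(M+2) = C(4,1) × 0.295^3 × 0.705^1 = 4 × 0.02567237 × 0.7050 = 0.072396
Relative intensity = 0.072396 / 0.413475 × 100 = 17.5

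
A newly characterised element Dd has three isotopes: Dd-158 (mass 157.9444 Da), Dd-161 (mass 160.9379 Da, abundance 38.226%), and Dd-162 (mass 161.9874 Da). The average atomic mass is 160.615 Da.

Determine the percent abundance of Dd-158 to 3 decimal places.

24.022%

Let x and y be the fractions of Dd-158 and Dd-162. Then x + y = 1 − 0.38226 = 0.61774 and 157.9444x + 161.9874y = 160.615 − 0.38226×160.9379 = 99.094878346.
Substituting: 157.9444x + 161.9874(0.61774 − x) = 99.094878346
(157.9444 − 161.9874)x = -0.97121813  ⇒  x = 0.24022, y = 0.37752
Dd-158: 24.022%, Dd-162: 37.752%.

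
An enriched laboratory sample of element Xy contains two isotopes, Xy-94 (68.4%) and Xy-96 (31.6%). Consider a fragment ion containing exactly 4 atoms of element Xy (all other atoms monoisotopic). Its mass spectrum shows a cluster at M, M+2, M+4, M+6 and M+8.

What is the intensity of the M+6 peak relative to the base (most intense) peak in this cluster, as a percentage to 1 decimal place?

(0.684 + 0.316)^4 gives M 0.2189, M+2 0.4045, M+4 0.2803, M+6 0.0863, M+8 0.0100; the largest is M+2.
P(M+2) = C(4,1) × 0.684^3 × 0.316^1 = 4 × 0.3200135 × 0.3160 = 0.404497 (base)
P(M+6) = C(4,3) × 0.684^1 × 0.316^3 = 4 × 0.6840 × 0.0315545 = 0.086333
Relative intensity = 0.086333 / 0.404497 × 100 = 21.3

21.3%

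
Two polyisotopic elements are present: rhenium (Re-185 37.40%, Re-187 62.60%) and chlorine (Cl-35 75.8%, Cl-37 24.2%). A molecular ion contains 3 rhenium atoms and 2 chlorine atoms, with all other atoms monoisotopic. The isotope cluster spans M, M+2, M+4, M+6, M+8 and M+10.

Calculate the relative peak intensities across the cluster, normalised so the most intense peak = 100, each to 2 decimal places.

8.54 : 48.32 : 100.00 : 90.22 : 32.88 : 4.08

Rhenium pattern (n=3): 0.05231362 : 0.26268713 : 0.43968487 : 0.24531438
Chlorine pattern (n=2): 0.574564 : 0.366872 : 0.058564
Convolve the two distributions (both contribute in 2-u steps):
  M: 0.05231362×0.574564 = 0.030058
  M+2: 0.05231362×0.366872 + 0.26268713×0.574564 = 0.170123
  M+4: 0.05231362×0.058564 + 0.26268713×0.366872 + 0.43968487×0.574564 = 0.352063
  M+6: 0.26268713×0.058564 + 0.43968487×0.366872 + 0.24531438×0.574564 = 0.317641
  M+8: 0.43968487×0.058564 + 0.24531438×0.366872 = 0.115749
  M+10: 0.24531438×0.058564 = 0.014367
Scale to base peak (0.352063) = 100: 8.54 : 48.32 : 100.00 : 90.22 : 32.88 : 4.08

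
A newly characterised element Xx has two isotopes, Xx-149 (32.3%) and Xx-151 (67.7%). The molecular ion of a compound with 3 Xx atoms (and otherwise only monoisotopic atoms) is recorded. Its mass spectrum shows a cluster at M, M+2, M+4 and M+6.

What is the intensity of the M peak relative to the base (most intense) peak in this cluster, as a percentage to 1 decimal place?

7.6%

(0.323 + 0.677)^3 gives M 0.0337, M+2 0.2119, M+4 0.4441, M+6 0.3103; the largest is M+4.
P(M+4) = C(3,2) × 0.323^1 × 0.677^2 = 3 × 0.3230 × 0.458329 = 0.444121 (base)
P(M) = C(3,0) × 0.323^3 × 0.677^0 = 1 × 0.03369827 × 1.0000 = 0.033698
Relative intensity = 0.033698 / 0.444121 × 100 = 7.6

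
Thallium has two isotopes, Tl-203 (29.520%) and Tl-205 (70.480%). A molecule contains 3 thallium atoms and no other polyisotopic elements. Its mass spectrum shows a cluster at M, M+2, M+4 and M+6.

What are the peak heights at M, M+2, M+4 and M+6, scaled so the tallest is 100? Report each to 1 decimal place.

5.8 : 41.9 : 100.0 : 79.6

The 3 Tl atoms are independent, so intensities follow the terms of (0.29520 + 0.70480)^3.
P(M) = 0.29520^3 = 0.025725
P(M+2) = 3 × 0.29520^2 × 0.70480^1 = 0.184255
P(M+4) = 3 × 0.29520^1 × 0.70480^2 = 0.439916
P(M+6) = 0.70480^3 = 0.350104
The M+4 peak is largest (0.439916); scaling to 100 gives 5.8 : 41.9 : 100.0 : 79.6.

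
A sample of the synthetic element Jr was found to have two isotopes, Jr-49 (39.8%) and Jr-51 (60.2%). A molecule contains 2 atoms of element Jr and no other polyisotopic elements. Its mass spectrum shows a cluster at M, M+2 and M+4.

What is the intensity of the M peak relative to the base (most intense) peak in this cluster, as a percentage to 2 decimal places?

33.06%

(0.398 + 0.602)^2 gives M 0.1584, M+2 0.4792, M+4 0.3624; the largest is M+2.
P(M+2) = C(2,1) × 0.398^1 × 0.602^1 = 2 × 0.3980 × 0.6020 = 0.479192 (base)
P(M) = C(2,0) × 0.398^2 × 0.602^0 = 1 × 0.158404 × 1.0000 = 0.158404
Relative intensity = 0.158404 / 0.479192 × 100 = 33.06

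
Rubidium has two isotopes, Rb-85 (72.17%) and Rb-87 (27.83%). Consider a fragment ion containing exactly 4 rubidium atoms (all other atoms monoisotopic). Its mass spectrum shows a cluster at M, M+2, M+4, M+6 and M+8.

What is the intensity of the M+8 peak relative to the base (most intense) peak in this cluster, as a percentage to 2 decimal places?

1.43%

Binomial terms of (0.7217 + 0.2783)^4: M 0.2713, M+2 0.4184, M+4 0.2420, M+6 0.0622, M+8 0.0060 → M+2 is the base peak.
P(M+2) = C(4,1) × 0.7217^3 × 0.2783^1 = 4 × 0.37589809 × 0.2783 = 0.418450 (base)
P(M+8) = C(4,4) × 0.7217^0 × 0.2783^4 = 1 × 1.0000 × 0.00599864 = 0.005999
Relative intensity = 0.005999 / 0.418450 × 100 = 1.43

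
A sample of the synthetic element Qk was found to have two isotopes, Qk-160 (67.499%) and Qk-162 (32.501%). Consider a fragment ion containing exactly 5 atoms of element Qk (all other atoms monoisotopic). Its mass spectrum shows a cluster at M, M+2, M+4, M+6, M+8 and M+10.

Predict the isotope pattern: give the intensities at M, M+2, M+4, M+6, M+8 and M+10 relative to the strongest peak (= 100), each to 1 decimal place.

Each Qk atom is independently Qk-160 (p = 0.67499) or Qk-162 (q = 0.32501); the cluster is the binomial expansion (p + q)^5.
P(M) = 0.67499^5 = 0.140116
P(M+2) = 5 × 0.67499^4 × 0.32501^1 = 0.337331
P(M+4) = 10 × 0.67499^3 × 0.32501^2 = 0.324852
P(M+6) = 10 × 0.67499^2 × 0.32501^3 = 0.156417
P(M+8) = 5 × 0.67499^1 × 0.32501^4 = 0.037658
P(M+10) = 0.32501^5 = 0.003626
The M+2 peak is largest (0.337331); scaling to 100 gives 41.5 : 100.0 : 96.3 : 46.4 : 11.2 : 1.1.

41.5 : 100.0 : 96.3 : 46.4 : 11.2 : 1.1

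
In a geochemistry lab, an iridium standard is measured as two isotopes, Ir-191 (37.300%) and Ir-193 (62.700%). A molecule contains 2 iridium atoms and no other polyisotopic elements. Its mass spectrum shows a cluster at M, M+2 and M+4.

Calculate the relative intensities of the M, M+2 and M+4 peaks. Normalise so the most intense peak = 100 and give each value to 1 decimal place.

29.7 : 100.0 : 84.0

The 2 Ir atoms are independent, so intensities follow the terms of (0.37300 + 0.62700)^2.
P(M) = 0.37300^2 = 0.139129
P(M+2) = 2 × 0.37300^1 × 0.62700^1 = 0.467742
P(M+4) = 0.62700^2 = 0.393129
The M+2 peak is largest (0.467742); scaling to 100 gives 29.7 : 100.0 : 84.0.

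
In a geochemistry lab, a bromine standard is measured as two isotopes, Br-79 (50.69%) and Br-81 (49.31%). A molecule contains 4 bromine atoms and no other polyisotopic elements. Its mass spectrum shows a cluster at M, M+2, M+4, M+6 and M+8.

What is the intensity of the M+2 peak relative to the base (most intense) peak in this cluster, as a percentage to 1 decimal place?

Term probabilities: M 0.0660, M+2 0.2569, M+4 0.3749, M+6 0.2431, M+8 0.0591. Base peak = M+4.
P(M+4) = C(4,2) × 0.5069^2 × 0.4931^2 = 6 × 0.25694761 × 0.24314761 = 0.374857 (base)
P(M+2) = C(4,1) × 0.5069^3 × 0.4931^1 = 4 × 0.13024674 × 0.4931 = 0.256899
Relative intensity = 0.256899 / 0.374857 × 100 = 68.5

68.5%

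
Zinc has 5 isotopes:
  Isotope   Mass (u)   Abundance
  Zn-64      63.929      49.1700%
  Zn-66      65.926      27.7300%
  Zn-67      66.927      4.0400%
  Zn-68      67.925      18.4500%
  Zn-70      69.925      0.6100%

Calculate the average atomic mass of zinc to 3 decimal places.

65.378 u

Average mass = Σ (abundance × isotope mass) = 0.491700 × 63.929 + 0.277300 × 65.926 + 0.040400 × 66.927 + 0.184500 × 67.925 + 0.006100 × 69.925
= 31.4339 + 18.2813 + 2.7039 + 12.5322 + 0.4265 = 65.3778 u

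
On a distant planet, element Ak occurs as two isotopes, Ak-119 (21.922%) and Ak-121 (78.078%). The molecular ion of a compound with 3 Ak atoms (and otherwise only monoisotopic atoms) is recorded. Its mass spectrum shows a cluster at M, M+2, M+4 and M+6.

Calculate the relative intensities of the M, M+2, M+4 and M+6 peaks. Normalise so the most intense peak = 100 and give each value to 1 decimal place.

Each Ak atom is independently Ak-119 (p = 0.21922) or Ak-121 (q = 0.78078); the cluster is the binomial expansion (p + q)^3.
P(M) = 0.21922^3 = 0.010535
P(M+2) = 3 × 0.21922^2 × 0.78078^1 = 0.112567
P(M+4) = 3 × 0.21922^1 × 0.78078^2 = 0.400921
P(M+6) = 0.78078^3 = 0.475977
The M+6 peak is largest (0.475977); scaling to 100 gives 2.2 : 23.6 : 84.2 : 100.0.

2.2 : 23.6 : 84.2 : 100.0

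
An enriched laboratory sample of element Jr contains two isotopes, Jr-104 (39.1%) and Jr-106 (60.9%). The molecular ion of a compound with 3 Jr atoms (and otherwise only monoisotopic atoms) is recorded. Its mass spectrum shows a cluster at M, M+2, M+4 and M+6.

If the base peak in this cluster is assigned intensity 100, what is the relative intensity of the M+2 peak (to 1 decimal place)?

Binomial terms of (0.391 + 0.609)^3: M 0.0598, M+2 0.2793, M+4 0.4350, M+6 0.2259 → M+4 is the base peak.
P(M+4) = C(3,2) × 0.391^1 × 0.609^2 = 3 × 0.3910 × 0.370881 = 0.435043 (base)
P(M+2) = C(3,1) × 0.391^2 × 0.609^1 = 3 × 0.152881 × 0.6090 = 0.279314
Relative intensity = 0.279314 / 0.435043 × 100 = 64.2

64.2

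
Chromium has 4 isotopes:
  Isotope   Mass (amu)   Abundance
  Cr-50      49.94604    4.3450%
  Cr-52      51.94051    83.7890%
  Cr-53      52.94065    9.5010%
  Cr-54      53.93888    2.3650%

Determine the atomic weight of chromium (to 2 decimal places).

The abundance-weighted mean is 0.043450 × 49.94604 + 0.837890 × 51.94051 + 0.095010 × 52.94065 + 0.023650 × 53.93888
= 2.170155 + 43.520434 + 5.029891 + 1.275655 = 51.996135 amu

52.00 amu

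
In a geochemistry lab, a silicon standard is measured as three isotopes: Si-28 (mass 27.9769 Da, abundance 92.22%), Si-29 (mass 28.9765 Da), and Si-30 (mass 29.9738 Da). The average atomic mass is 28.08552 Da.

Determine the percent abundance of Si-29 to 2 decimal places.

Let x and y be the fractions of Si-29 and Si-30. Then x + y = 1 − 0.9222 = 0.0778 and 28.9765x + 29.9738y = 28.08552 − 0.9222×27.9769 = 2.28522282.
Substituting: 28.9765x + 29.9738(0.0778 − x) = 2.28522282
(28.9765 − 29.9738)x = -0.04673882  ⇒  x = 0.04687, y = 0.03093
Si-29: 4.69%, Si-30: 3.09%.

4.69%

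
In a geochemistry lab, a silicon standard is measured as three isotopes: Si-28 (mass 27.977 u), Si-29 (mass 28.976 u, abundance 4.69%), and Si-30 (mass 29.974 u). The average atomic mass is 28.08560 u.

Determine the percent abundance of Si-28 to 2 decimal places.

92.22%

Let x and y be the fractions of Si-28 and Si-30. Then x + y = 1 − 0.0469 = 0.9531 and 27.977x + 29.974y = 28.08560 − 0.0469×28.976 = 26.7266256.
Substituting: 27.977x + 29.974(0.9531 − x) = 26.7266256
(27.977 − 29.974)x = -1.8415938  ⇒  x = 0.92218, y = 0.03092
Si-28: 92.22%, Si-30: 3.09%.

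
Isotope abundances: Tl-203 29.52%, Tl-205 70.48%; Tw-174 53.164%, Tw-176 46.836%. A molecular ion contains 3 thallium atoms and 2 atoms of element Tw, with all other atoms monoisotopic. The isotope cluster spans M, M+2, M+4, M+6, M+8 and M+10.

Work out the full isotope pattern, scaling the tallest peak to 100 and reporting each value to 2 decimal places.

Thallium pattern (n=3): 0.02572463 : 0.18425524 : 0.43991564 : 0.35010449
Element Tw pattern (n=2): 0.28264109 : 0.49799782 : 0.21936109
Convolve the two distributions (both contribute in 2-u steps):
  M: 0.02572463×0.28264109 = 0.007271
  M+2: 0.02572463×0.49799782 + 0.18425524×0.28264109 = 0.064889
  M+4: 0.02572463×0.21936109 + 0.18425524×0.49799782 + 0.43991564×0.28264109 = 0.221740
  M+6: 0.18425524×0.21936109 + 0.43991564×0.49799782 + 0.35010449×0.28264109 = 0.358449
  M+8: 0.43991564×0.21936109 + 0.35010449×0.49799782 = 0.270852
  M+10: 0.35010449×0.21936109 = 0.076799
Scale to base peak (0.358449) = 100: 2.03 : 18.10 : 61.86 : 100.00 : 75.56 : 21.43

2.03 : 18.10 : 61.86 : 100.00 : 75.56 : 21.43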